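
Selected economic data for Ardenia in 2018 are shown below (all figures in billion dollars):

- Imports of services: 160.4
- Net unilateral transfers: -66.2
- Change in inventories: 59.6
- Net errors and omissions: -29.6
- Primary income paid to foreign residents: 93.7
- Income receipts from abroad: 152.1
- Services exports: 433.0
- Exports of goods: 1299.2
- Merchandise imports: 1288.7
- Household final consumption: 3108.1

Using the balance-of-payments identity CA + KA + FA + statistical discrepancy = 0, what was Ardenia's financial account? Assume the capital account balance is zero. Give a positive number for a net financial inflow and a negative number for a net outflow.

-245.7

Goods balance = 1299.2 - 1288.7 = 10.5
Services balance = 433.0 - 160.4 = 272.6
Trade balance (goods + services) = 10.5 + 272.6 = 283.1
Net primary income = 152.1 - 93.7 = 58.4
Net secondary income = -66.2
Current account = 283.1 + 58.4 + (-66.2) = 275.3
Financial account = -(275.3 + (-29.6)) = -245.7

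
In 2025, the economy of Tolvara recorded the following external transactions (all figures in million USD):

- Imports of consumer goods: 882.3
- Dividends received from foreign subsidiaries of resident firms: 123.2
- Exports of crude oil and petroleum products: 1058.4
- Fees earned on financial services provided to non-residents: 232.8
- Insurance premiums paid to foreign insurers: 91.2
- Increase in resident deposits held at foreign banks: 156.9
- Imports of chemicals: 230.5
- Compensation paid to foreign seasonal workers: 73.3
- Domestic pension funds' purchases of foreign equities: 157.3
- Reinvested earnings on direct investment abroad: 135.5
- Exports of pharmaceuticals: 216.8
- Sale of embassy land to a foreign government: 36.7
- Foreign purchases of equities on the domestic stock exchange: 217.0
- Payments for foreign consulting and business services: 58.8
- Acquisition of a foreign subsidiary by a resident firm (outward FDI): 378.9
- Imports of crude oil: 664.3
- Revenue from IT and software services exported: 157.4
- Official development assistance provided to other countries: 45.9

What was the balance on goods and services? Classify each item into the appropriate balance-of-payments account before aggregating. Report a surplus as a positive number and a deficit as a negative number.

-261.7

Goods: -882.3 + 1058.4 + 216.8 - 664.3 - 230.5 = -501.9
Services: 232.8 - 58.8 + 157.4 - 91.2 = 240.2
Trade balance = -501.9 + 240.2 = -261.7
(Excluded from the trade balance — primary income: dividends received from foreign subsidiaries of resident firms 123.2, compensation paid to foreign seasonal workers 73.3, reinvested earnings on direct investment abroad 135.5; financial account: increase in resident deposits held at foreign banks 156.9, domestic pension funds' purchases of foreign equities 157.3, foreign purchases of equities on the domestic stock exchange 217.0, acquisition of a foreign subsidiary by a resident firm (outward FDI) 378.9; capital account: sale of embassy land to a foreign government 36.7; secondary income: official development assistance provided to other countries 45.9.)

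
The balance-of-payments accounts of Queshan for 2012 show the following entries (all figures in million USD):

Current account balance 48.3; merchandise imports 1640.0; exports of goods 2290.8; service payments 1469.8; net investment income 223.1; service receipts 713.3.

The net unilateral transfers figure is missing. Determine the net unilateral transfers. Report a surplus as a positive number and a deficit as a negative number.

Current account = goods balance + services balance + net primary income + net secondary income
Sum of the known components = 117.4
Net unilateral transfers = CA - (known components) = 48.3 - 117.4 = -69.1

-69.1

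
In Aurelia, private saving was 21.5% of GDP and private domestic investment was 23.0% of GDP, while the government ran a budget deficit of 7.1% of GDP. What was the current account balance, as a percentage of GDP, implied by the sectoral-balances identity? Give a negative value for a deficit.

-8.6

By the sectoral-balances identity, CA = (S_private - I) + (T - G).
Private balance = 21.5 - 23.0 = -1.5
Government balance (T - G) = -7.1
CA = -1.5 + (-7.1) = -8.6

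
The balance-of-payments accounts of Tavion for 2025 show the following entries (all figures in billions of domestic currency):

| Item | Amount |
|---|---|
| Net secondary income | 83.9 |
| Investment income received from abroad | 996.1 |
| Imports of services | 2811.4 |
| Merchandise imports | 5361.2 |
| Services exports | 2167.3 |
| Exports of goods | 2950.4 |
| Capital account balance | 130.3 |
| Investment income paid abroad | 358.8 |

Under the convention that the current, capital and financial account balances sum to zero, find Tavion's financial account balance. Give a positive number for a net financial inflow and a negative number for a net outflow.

Goods balance = 2950.4 - 5361.2 = -2410.8
Services balance = 2167.3 - 2811.4 = -644.1
Trade balance (goods + services) = -2410.8 + (-644.1) = -3054.9
Net primary income = 996.1 - 358.8 = 637.3
Net secondary income = 83.9
Current account = -3054.9 + 637.3 + 83.9 = -2333.7
Financial account = -(-2333.7 + 130.3) = 2203.4

2203.4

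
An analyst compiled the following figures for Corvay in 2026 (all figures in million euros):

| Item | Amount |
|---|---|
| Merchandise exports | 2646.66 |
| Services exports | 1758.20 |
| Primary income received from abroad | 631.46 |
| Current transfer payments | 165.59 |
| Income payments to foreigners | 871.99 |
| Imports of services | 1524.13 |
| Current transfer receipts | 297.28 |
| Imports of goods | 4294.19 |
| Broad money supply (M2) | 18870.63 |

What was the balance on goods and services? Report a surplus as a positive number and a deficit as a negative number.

Goods balance = 2646.66 - 4294.19 = -1647.53
Services balance = 1758.20 - 1524.13 = 234.07
Trade balance (goods + services) = -1647.53 + 234.07 = -1413.46

-1413.46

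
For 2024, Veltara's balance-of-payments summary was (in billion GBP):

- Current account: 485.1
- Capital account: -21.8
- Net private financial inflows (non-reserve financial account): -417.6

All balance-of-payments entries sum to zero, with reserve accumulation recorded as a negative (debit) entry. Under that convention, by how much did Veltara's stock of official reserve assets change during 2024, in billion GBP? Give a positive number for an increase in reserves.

45.7

Official reserve transactions balance = -(485.1 + (-21.8) + (-417.6)) = -45.7
An accumulation of reserves is recorded as a debit (negative entry), so the change in the stock of reserves is the negative of that balance.
Change in official reserves = -(-45.7) = 45.7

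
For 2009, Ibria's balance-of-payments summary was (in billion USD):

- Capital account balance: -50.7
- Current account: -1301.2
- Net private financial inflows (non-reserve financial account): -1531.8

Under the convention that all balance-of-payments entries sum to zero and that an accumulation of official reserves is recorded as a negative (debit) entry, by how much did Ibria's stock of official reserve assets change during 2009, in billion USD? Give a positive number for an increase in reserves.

-2883.7

Official reserve transactions balance = -((-1301.2) + (-50.7) + (-1531.8)) = 2883.7
An accumulation of reserves is recorded as a debit (negative entry), so the change in the stock of reserves is the negative of that balance.
Change in official reserves = -(2883.7) = -2883.7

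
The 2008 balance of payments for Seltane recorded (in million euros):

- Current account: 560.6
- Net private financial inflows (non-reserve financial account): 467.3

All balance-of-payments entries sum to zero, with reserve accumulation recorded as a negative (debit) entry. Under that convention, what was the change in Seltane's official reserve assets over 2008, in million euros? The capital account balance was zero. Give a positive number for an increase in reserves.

Official reserve transactions balance = -(560.6 + 467.3) = -1027.9
An accumulation of reserves is recorded as a debit (negative entry), so the change in the stock of reserves is the negative of that balance.
Change in official reserves = -(-1027.9) = 1027.9

1027.9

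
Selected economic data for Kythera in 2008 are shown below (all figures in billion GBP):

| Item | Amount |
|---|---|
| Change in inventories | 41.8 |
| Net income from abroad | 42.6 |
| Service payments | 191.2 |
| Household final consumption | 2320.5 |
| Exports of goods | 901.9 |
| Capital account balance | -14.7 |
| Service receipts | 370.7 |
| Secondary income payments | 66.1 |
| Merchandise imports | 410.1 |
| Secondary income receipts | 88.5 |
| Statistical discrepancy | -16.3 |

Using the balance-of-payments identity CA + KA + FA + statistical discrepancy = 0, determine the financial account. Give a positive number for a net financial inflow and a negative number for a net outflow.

-705.3

Goods balance = 901.9 - 410.1 = 491.8
Services balance = 370.7 - 191.2 = 179.5
Trade balance (goods + services) = 491.8 + 179.5 = 671.3
Net primary income = 42.6
Net secondary income = 88.5 - 66.1 = 22.4
Current account = 671.3 + 42.6 + 22.4 = 736.3
Financial account = -(736.3 + (-14.7) + (-16.3)) = -705.3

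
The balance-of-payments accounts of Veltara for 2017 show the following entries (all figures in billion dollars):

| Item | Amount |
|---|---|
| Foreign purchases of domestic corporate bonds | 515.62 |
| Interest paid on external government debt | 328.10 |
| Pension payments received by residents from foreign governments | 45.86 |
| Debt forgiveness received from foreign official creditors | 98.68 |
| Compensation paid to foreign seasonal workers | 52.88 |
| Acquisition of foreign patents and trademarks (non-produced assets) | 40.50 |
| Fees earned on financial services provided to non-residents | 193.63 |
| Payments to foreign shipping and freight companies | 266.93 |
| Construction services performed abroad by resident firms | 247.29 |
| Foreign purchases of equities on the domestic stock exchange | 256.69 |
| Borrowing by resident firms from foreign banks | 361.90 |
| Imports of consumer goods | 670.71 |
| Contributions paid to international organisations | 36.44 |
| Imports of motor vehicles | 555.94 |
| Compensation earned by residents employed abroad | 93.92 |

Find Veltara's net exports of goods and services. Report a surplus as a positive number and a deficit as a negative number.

Goods: -670.71 - 555.94 = -1226.65
Services: -266.93 + 193.63 + 247.29 = 173.99
Trade balance = -1226.65 + 173.99 = -1052.66
(Excluded from the trade balance — financial account: foreign purchases of domestic corporate bonds 515.62, foreign purchases of equities on the domestic stock exchange 256.69, borrowing by resident firms from foreign banks 361.90; primary income: interest paid on external government debt 328.10, compensation paid to foreign seasonal workers 52.88, compensation earned by residents employed abroad 93.92; secondary income: pension payments received by residents from foreign governments 45.86, contributions paid to international organisations 36.44; capital account: debt forgiveness received from foreign official creditors 98.68, acquisition of foreign patents and trademarks (non-produced assets) 40.50.)

-1052.66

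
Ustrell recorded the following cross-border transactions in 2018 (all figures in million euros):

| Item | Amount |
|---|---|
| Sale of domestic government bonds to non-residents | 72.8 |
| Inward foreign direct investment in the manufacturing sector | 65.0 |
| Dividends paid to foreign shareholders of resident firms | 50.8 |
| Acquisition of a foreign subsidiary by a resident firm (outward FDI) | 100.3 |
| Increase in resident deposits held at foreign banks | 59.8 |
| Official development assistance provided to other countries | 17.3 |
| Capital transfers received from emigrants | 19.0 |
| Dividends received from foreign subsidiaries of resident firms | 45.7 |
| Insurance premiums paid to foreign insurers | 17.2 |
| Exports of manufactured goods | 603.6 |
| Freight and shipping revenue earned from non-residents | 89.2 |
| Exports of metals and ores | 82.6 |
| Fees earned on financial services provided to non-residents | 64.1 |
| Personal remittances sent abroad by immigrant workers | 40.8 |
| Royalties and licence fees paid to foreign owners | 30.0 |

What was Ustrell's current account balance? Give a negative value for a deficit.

Goods: 82.6 + 603.6 = 686.2
Services: -17.2 - 30.0 + 89.2 + 64.1 = 106.1
Primary income: -50.8 + 45.7 = -5.1
Secondary income: -17.3 - 40.8 = -58.1
Current account = 686.2 + 106.1 + (-5.1) + (-58.1) = 729.1
(Excluded from the current account — financial account: sale of domestic government bonds to non-residents 72.8, inward foreign direct investment in the manufacturing sector 65.0, acquisition of a foreign subsidiary by a resident firm (outward FDI) 100.3, increase in resident deposits held at foreign banks 59.8; capital account: capital transfers received from emigrants 19.0.)

729.1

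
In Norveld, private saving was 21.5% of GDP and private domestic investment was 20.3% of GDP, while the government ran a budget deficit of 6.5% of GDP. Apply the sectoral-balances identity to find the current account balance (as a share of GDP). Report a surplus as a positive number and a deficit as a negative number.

-5.3

By the sectoral-balances identity, CA = (S_private - I) + (T - G).
Private balance = 21.5 - 20.3 = 1.2
Government balance (T - G) = -6.5
CA = 1.2 + (-6.5) = -5.3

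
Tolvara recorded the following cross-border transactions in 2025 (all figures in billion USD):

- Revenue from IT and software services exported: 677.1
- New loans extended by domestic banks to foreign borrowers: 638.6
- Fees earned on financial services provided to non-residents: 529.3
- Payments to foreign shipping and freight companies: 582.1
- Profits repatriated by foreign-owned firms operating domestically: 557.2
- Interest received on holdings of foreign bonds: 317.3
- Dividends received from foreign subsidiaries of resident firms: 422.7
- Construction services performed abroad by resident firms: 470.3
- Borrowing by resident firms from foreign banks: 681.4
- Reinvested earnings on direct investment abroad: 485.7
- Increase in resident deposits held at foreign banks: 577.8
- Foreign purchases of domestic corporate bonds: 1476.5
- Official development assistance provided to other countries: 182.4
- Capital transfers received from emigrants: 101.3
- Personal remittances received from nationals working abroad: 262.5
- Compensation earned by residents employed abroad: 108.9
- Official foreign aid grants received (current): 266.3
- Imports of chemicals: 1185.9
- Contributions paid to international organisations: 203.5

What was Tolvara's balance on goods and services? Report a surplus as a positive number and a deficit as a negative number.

Goods: -1185.9
Services: 677.1 + 529.3 - 582.1 + 470.3 = 1094.6
Trade balance = -1185.9 + 1094.6 = -91.3
(Excluded from the trade balance — financial account: new loans extended by domestic banks to foreign borrowers 638.6, borrowing by resident firms from foreign banks 681.4, increase in resident deposits held at foreign banks 577.8, foreign purchases of domestic corporate bonds 1476.5; primary income: profits repatriated by foreign-owned firms operating domestically 557.2, interest received on holdings of foreign bonds 317.3, dividends received from foreign subsidiaries of resident firms 422.7, reinvested earnings on direct investment abroad 485.7, compensation earned by residents employed abroad 108.9; secondary income: official development assistance provided to other countries 182.4, personal remittances received from nationals working abroad 262.5, official foreign aid grants received (current) 266.3, contributions paid to international organisations 203.5; capital account: capital transfers received from emigrants 101.3.)

-91.3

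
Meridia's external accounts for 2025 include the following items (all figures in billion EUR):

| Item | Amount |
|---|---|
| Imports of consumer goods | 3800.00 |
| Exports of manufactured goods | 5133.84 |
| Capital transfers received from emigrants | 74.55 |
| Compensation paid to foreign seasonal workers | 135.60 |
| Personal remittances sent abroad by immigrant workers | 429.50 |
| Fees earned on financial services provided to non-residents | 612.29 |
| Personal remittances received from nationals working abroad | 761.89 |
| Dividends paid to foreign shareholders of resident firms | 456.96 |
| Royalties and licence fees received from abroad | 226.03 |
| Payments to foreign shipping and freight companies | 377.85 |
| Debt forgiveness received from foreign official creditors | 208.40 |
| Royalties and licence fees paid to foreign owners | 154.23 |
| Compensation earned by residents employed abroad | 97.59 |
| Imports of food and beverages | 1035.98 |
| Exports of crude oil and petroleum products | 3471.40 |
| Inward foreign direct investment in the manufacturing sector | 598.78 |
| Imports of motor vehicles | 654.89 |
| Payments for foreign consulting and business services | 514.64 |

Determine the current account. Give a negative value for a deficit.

2743.39

Goods: -1035.98 + 3471.40 - 3800.00 + 5133.84 - 654.89 = 3114.37
Services: -514.64 - 377.85 + 226.03 - 154.23 + 612.29 = -208.40
Primary income: -456.96 - 135.60 + 97.59 = -494.97
Secondary income: -429.50 + 761.89 = 332.39
Current account = 3114.37 + (-208.40) + (-494.97) + 332.39 = 2743.39
(Excluded from the current account — capital account: capital transfers received from emigrants 74.55, debt forgiveness received from foreign official creditors 208.40; financial account: inward foreign direct investment in the manufacturing sector 598.78.)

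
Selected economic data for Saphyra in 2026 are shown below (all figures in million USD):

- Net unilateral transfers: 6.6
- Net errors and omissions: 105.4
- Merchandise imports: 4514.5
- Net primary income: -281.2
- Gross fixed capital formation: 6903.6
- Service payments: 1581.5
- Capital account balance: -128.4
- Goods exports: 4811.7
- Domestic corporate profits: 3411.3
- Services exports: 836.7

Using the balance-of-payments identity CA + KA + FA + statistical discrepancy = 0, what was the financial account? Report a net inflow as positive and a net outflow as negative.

Goods balance = 4811.7 - 4514.5 = 297.2
Services balance = 836.7 - 1581.5 = -744.8
Trade balance (goods + services) = 297.2 + (-744.8) = -447.6
Net primary income = -281.2
Net secondary income = 6.6
Current account = -447.6 + (-281.2) + 6.6 = -722.2
Financial account = -(-722.2 + (-128.4) + 105.4) = 745.2

745.2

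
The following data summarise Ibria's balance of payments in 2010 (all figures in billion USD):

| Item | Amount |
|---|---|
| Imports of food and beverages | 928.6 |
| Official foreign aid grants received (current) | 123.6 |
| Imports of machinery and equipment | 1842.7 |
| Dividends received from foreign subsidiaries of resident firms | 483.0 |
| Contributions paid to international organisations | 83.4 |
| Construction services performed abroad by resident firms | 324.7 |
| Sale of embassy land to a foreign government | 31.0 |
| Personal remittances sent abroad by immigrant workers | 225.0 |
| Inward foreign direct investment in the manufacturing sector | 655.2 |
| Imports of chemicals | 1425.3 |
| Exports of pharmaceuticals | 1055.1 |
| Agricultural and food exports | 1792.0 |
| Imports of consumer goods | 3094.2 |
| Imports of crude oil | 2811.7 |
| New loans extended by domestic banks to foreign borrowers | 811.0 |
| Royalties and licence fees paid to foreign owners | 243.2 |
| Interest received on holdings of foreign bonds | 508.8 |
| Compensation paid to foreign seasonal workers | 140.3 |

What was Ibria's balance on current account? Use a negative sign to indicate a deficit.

-6507.2

Goods: -3094.2 - 1425.3 - 2811.7 - 928.6 - 1842.7 + 1792.0 + 1055.1 = -7255.4
Services: 324.7 - 243.2 = 81.5
Primary income: -140.3 + 483.0 + 508.8 = 851.5
Secondary income: 123.6 - 225.0 - 83.4 = -184.8
Current account = (-7255.4) + 81.5 + 851.5 + (-184.8) = -6507.2
(Excluded from the current account — capital account: sale of embassy land to a foreign government 31.0; financial account: inward foreign direct investment in the manufacturing sector 655.2, new loans extended by domestic banks to foreign borrowers 811.0.)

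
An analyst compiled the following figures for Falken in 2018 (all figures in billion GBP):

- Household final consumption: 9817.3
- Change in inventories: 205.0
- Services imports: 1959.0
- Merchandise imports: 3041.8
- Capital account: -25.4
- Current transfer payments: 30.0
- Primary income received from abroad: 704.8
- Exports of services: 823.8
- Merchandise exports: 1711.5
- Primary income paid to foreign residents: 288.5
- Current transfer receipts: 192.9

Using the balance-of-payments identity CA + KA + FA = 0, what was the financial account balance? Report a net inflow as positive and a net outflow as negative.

1911.7

Goods balance = 1711.5 - 3041.8 = -1330.3
Services balance = 823.8 - 1959.0 = -1135.2
Trade balance (goods + services) = -1330.3 + (-1135.2) = -2465.5
Net primary income = 704.8 - 288.5 = 416.3
Net secondary income = 192.9 - 30.0 = 162.9
Current account = -2465.5 + 416.3 + 162.9 = -1886.3
Financial account = -(-1886.3 + (-25.4)) = 1911.7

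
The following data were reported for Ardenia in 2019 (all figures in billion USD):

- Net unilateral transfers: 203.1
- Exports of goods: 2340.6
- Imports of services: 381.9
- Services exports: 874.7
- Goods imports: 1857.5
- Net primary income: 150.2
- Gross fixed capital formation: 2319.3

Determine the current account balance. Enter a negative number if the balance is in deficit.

1329.2

Goods balance = 2340.6 - 1857.5 = 483.1
Services balance = 874.7 - 381.9 = 492.8
Trade balance (goods + services) = 483.1 + 492.8 = 975.9
Net primary income = 150.2
Net secondary income = 203.1
Current account = 975.9 + 150.2 + 203.1 = 1329.2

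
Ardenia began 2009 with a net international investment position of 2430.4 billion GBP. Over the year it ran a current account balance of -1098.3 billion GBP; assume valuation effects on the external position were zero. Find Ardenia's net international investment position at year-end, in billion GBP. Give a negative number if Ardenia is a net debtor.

1332.1

With no valuation effects, change in NIIP = current account = -1098.3
End-of-year NIIP = 2430.4 + (-1098.3) = 1332.1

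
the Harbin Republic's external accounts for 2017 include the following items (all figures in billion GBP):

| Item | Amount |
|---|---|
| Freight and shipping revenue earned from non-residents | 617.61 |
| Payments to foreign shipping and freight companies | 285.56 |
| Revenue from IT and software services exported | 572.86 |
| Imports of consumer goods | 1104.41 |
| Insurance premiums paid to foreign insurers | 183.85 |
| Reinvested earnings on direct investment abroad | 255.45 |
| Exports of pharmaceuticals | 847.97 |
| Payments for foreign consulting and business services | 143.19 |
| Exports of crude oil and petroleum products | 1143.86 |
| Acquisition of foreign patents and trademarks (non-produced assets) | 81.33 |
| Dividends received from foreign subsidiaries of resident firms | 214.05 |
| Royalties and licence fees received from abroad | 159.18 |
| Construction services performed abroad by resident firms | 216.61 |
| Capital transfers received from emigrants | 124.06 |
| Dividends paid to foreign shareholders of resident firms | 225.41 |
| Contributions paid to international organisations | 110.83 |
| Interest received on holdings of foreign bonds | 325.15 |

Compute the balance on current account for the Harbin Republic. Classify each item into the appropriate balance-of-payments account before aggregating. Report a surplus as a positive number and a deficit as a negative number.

Goods: -1104.41 + 847.97 + 1143.86 = 887.42
Services: 572.86 - 285.56 + 617.61 - 143.19 - 183.85 + 216.61 + 159.18 = 953.66
Primary income: -225.41 + 255.45 + 325.15 + 214.05 = 569.24
Secondary income: -110.83
Current account = 887.42 + 953.66 + 569.24 + (-110.83) = 2299.49
(Excluded from the current account — capital account: acquisition of foreign patents and trademarks (non-produced assets) 81.33, capital transfers received from emigrants 124.06.)

2299.49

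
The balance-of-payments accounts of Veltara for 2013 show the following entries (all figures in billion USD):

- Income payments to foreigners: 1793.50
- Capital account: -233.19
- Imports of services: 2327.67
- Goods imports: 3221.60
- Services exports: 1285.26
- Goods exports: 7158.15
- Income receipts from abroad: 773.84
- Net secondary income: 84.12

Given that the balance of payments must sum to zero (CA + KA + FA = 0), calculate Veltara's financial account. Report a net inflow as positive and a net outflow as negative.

-1725.41

Goods balance = 7158.15 - 3221.60 = 3936.55
Services balance = 1285.26 - 2327.67 = -1042.41
Trade balance (goods + services) = 3936.55 + (-1042.41) = 2894.14
Net primary income = 773.84 - 1793.50 = -1019.66
Net secondary income = 84.12
Current account = 2894.14 + (-1019.66) + 84.12 = 1958.60
Financial account = -(1958.60 + (-233.19)) = -1725.41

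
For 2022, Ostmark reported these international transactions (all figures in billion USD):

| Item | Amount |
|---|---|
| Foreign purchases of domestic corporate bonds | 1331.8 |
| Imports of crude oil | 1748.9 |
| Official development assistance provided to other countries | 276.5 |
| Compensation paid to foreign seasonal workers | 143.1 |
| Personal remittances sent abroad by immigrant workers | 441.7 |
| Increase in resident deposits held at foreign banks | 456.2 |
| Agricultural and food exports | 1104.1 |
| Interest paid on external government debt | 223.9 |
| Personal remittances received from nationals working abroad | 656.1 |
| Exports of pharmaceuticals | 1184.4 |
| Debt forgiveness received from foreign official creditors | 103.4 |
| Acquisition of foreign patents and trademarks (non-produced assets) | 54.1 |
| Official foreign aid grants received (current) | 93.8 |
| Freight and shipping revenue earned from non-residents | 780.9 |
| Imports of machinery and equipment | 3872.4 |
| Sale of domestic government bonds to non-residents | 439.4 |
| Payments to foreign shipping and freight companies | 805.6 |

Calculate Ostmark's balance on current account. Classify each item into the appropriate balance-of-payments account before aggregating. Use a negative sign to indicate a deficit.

Goods: 1184.4 + 1104.1 - 1748.9 - 3872.4 = -3332.8
Services: 780.9 - 805.6 = -24.7
Primary income: -143.1 - 223.9 = -367.0
Secondary income: 656.1 - 276.5 - 441.7 + 93.8 = 31.7
Current account = (-3332.8) + (-24.7) + (-367.0) + 31.7 = -3692.8
(Excluded from the current account — financial account: foreign purchases of domestic corporate bonds 1331.8, increase in resident deposits held at foreign banks 456.2, sale of domestic government bonds to non-residents 439.4; capital account: debt forgiveness received from foreign official creditors 103.4, acquisition of foreign patents and trademarks (non-produced assets) 54.1.)

-3692.8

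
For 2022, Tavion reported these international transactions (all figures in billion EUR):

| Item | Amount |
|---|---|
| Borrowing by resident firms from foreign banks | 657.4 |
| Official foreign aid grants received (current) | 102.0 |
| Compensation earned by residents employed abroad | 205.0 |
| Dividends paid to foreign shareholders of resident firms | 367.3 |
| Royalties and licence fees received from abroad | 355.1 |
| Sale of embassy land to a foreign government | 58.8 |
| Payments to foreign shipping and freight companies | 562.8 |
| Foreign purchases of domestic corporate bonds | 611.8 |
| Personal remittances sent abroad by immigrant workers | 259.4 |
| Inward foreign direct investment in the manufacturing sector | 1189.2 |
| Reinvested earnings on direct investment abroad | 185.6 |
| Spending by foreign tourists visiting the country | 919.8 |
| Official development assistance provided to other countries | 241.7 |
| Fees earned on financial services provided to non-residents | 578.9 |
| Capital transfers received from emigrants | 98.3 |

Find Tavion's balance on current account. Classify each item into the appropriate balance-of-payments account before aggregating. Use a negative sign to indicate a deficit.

Services: -562.8 + 919.8 + 355.1 + 578.9 = 1291.0
Primary income: -367.3 + 185.6 + 205.0 = 23.3
Secondary income: -259.4 + 102.0 - 241.7 = -399.1
Current account = 1291.0 + 23.3 + (-399.1) = 915.2
(Excluded from the current account — financial account: borrowing by resident firms from foreign banks 657.4, foreign purchases of domestic corporate bonds 611.8, inward foreign direct investment in the manufacturing sector 1189.2; capital account: sale of embassy land to a foreign government 58.8, capital transfers received from emigrants 98.3.)

915.2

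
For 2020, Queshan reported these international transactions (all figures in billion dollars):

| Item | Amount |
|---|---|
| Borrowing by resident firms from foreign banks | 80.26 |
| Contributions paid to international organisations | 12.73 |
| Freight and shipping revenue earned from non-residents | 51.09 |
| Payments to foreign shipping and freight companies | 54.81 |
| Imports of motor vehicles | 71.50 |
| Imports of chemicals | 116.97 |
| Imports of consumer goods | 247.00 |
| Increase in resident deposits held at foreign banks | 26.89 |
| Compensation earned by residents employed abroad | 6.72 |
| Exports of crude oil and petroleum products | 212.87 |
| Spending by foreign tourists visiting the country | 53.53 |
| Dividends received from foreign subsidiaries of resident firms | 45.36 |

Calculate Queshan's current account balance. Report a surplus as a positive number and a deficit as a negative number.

-133.44

Goods: -71.50 - 116.97 - 247.00 + 212.87 = -222.60
Services: 53.53 + 51.09 - 54.81 = 49.81
Primary income: 45.36 + 6.72 = 52.08
Secondary income: -12.73
Current account = (-222.60) + 49.81 + 52.08 + (-12.73) = -133.44
(Excluded from the current account — financial account: borrowing by resident firms from foreign banks 80.26, increase in resident deposits held at foreign banks 26.89.)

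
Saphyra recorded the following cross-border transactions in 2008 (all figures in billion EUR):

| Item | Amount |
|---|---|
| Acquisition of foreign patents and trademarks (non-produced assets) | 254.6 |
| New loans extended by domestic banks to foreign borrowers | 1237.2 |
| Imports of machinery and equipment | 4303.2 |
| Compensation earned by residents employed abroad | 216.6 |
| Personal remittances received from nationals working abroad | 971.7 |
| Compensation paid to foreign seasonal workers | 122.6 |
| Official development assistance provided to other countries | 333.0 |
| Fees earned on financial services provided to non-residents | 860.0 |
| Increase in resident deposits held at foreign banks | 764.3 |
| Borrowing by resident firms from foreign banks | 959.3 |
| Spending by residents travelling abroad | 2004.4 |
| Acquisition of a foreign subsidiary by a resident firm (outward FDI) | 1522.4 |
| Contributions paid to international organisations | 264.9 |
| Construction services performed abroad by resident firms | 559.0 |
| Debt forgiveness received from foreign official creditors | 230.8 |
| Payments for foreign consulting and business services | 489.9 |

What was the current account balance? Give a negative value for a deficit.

Goods: -4303.2
Services: -489.9 - 2004.4 + 559.0 + 860.0 = -1075.3
Primary income: -122.6 + 216.6 = 94.0
Secondary income: -264.9 - 333.0 + 971.7 = 373.8
Current account = (-4303.2) + (-1075.3) + 94.0 + 373.8 = -4910.7
(Excluded from the current account — capital account: acquisition of foreign patents and trademarks (non-produced assets) 254.6, debt forgiveness received from foreign official creditors 230.8; financial account: new loans extended by domestic banks to foreign borrowers 1237.2, increase in resident deposits held at foreign banks 764.3, borrowing by resident firms from foreign banks 959.3, acquisition of a foreign subsidiary by a resident firm (outward FDI) 1522.4.)

-4910.7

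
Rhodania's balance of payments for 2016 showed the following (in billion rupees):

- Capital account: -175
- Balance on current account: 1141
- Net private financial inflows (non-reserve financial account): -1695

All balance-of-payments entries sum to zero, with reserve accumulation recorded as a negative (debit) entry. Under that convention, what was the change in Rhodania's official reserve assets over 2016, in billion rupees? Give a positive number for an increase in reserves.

Official reserve transactions balance = -(1141 + (-175) + (-1695)) = 729
An accumulation of reserves is recorded as a debit (negative entry), so the change in the stock of reserves is the negative of that balance.
Change in official reserves = -(729) = -729

-729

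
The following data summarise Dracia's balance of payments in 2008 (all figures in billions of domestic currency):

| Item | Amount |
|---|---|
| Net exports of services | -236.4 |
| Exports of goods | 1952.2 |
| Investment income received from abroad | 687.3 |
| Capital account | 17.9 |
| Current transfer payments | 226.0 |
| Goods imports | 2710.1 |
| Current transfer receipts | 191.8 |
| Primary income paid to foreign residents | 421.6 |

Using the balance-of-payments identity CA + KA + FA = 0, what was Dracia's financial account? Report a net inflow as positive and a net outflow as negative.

Goods balance = 1952.2 - 2710.1 = -757.9
Services balance = -236.4
Trade balance (goods + services) = -757.9 + (-236.4) = -994.3
Net primary income = 687.3 - 421.6 = 265.7
Net secondary income = 191.8 - 226.0 = -34.2
Current account = -994.3 + 265.7 + (-34.2) = -762.8
Financial account = -(-762.8 + 17.9) = 744.9

744.9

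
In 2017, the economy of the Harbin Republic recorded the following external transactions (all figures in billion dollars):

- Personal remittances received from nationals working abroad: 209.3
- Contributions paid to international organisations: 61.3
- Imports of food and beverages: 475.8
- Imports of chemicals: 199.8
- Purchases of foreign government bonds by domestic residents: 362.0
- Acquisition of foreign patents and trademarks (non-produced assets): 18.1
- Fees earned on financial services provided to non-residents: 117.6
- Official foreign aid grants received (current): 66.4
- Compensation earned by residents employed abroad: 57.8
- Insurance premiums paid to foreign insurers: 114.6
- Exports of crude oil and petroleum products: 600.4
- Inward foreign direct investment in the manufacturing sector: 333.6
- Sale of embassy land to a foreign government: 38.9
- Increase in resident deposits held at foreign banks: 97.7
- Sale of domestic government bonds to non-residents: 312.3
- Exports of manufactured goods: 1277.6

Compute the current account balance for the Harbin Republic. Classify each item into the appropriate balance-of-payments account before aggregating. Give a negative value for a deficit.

Goods: -199.8 + 600.4 + 1277.6 - 475.8 = 1202.4
Services: -114.6 + 117.6 = 3.0
Primary income: 57.8
Secondary income: -61.3 + 66.4 + 209.3 = 214.4
Current account = 1202.4 + 3.0 + 57.8 + 214.4 = 1477.6
(Excluded from the current account — financial account: purchases of foreign government bonds by domestic residents 362.0, inward foreign direct investment in the manufacturing sector 333.6, increase in resident deposits held at foreign banks 97.7, sale of domestic government bonds to non-residents 312.3; capital account: acquisition of foreign patents and trademarks (non-produced assets) 18.1, sale of embassy land to a foreign government 38.9.)

1477.6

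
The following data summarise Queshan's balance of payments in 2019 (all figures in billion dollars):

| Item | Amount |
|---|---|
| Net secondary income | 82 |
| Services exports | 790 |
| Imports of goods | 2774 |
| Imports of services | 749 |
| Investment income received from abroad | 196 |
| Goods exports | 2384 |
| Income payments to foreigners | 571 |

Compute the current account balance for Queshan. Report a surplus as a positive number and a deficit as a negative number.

Goods balance = 2384 - 2774 = -390
Services balance = 790 - 749 = 41
Trade balance (goods + services) = -390 + 41 = -349
Net primary income = 196 - 571 = -375
Net secondary income = 82
Current account = -349 + (-375) + 82 = -642

-642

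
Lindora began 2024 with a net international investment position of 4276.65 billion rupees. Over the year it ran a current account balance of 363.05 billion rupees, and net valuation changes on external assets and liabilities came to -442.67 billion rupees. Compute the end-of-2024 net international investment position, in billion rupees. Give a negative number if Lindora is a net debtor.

Change in NIIP = current account + net valuation change = 363.05 + (-442.67) = -79.62
End-of-year NIIP = 4276.65 + (-79.62) = 4197.03

4197.03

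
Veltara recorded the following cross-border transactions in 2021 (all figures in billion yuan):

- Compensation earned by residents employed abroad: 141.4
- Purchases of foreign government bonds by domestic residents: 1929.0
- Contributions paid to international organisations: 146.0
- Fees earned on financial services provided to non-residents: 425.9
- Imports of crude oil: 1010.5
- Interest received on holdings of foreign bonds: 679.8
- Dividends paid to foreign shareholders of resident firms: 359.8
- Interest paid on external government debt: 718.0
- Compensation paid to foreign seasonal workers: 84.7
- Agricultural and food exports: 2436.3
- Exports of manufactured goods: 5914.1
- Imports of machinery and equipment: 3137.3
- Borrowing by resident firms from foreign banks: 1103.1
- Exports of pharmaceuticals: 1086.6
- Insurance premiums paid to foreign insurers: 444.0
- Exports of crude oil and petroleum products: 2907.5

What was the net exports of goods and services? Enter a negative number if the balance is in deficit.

Goods: 5914.1 + 2436.3 - 3137.3 + 2907.5 - 1010.5 + 1086.6 = 8196.7
Services: -444.0 + 425.9 = -18.1
Trade balance = 8196.7 + (-18.1) = 8178.6
(Excluded from the trade balance — primary income: compensation earned by residents employed abroad 141.4, interest received on holdings of foreign bonds 679.8, dividends paid to foreign shareholders of resident firms 359.8, interest paid on external government debt 718.0, compensation paid to foreign seasonal workers 84.7; financial account: purchases of foreign government bonds by domestic residents 1929.0, borrowing by resident firms from foreign banks 1103.1; secondary income: contributions paid to international organisations 146.0.)

8178.6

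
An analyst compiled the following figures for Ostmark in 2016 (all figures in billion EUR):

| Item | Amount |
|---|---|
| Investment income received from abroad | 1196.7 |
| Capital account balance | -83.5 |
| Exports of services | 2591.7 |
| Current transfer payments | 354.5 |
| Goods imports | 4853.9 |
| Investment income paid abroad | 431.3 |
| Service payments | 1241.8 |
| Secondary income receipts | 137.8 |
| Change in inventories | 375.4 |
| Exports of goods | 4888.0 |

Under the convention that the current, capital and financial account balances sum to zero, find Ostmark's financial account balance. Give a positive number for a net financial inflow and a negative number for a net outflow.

-1849.2

Goods balance = 4888.0 - 4853.9 = 34.1
Services balance = 2591.7 - 1241.8 = 1349.9
Trade balance (goods + services) = 34.1 + 1349.9 = 1384.0
Net primary income = 1196.7 - 431.3 = 765.4
Net secondary income = 137.8 - 354.5 = -216.7
Current account = 1384.0 + 765.4 + (-216.7) = 1932.7
Financial account = -(1932.7 + (-83.5)) = -1849.2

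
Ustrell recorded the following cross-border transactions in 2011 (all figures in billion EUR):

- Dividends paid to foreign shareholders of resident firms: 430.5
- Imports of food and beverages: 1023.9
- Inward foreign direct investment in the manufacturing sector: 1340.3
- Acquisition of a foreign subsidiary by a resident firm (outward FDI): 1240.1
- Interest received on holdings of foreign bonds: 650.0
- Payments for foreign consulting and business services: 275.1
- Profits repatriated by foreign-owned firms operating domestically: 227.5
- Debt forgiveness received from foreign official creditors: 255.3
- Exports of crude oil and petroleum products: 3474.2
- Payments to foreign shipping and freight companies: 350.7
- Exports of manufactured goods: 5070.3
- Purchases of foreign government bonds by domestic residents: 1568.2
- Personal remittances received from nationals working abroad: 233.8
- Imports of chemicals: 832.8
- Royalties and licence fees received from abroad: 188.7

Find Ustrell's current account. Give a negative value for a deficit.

Goods: 3474.2 + 5070.3 - 1023.9 - 832.8 = 6687.8
Services: -275.1 - 350.7 + 188.7 = -437.1
Primary income: -227.5 + 650.0 - 430.5 = -8.0
Secondary income: 233.8
Current account = 6687.8 + (-437.1) + (-8.0) + 233.8 = 6476.5
(Excluded from the current account — financial account: inward foreign direct investment in the manufacturing sector 1340.3, acquisition of a foreign subsidiary by a resident firm (outward FDI) 1240.1, purchases of foreign government bonds by domestic residents 1568.2; capital account: debt forgiveness received from foreign official creditors 255.3.)

6476.5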